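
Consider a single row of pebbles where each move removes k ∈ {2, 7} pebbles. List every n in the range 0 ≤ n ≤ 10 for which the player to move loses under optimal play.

Grundy values for subtraction set {2, 7}:
g(0) = mex{} = 0
g(1) = mex{} = 0
g(2) = mex{0} = 1
g(3) = mex{0} = 1
g(4) = mex{1} = 0
g(5) = mex{1} = 0
g(6) = mex{0} = 1
g(7) = mex{0} = 1
g(8) = mex{0,1} = 2
g(9) = mex{1} = 0
g(10) = mex{1,2} = 0
The P-positions (g = 0) in 0..10 are 0, 1, 4, 5, 9, 10.

0, 1, 4, 5, 9, 10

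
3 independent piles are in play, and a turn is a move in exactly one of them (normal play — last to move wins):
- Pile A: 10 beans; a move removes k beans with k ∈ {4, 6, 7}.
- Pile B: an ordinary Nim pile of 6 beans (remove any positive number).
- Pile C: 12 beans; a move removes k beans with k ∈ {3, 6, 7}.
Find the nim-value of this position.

4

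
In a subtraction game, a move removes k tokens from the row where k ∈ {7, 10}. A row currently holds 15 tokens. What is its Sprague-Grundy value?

Grundy values for subtraction set {7, 10}:
k:     0  1  2  3  4  5  6  7  8  9 10 11 12 13 14 15
g(k):  0  0  0  0  0  0  0  1  1  1  1  1  1  1  2  2
So g(15) = 2.

2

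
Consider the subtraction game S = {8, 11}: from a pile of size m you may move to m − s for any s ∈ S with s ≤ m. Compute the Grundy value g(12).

1

Grundy values for subtraction set {8, 11}:
g(0) = mex{} = 0
g(1) = mex{} = 0
g(2) = mex{} = 0
g(3) = mex{} = 0
g(4) = mex{} = 0
g(5) = mex{} = 0
g(6) = mex{} = 0
g(7) = mex{} = 0
g(8) = mex{0} = 1
g(9) = mex{0} = 1
g(10) = mex{0} = 1
g(11) = mex{0} = 1
g(12) = mex{0} = 1
So g(12) = 1.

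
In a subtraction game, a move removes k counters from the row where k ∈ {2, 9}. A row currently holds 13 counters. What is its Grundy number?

Compute g(0), g(1), … for moves {2, 9}:
g(0) = mex{} = 0
g(1) = mex{} = 0
g(2) = mex{0} = 1
g(3) = mex{0} = 1
g(4) = mex{1} = 0
g(5) = mex{1} = 0
g(6) = mex{0} = 1
g(7) = mex{0} = 1
g(8) = mex{1} = 0
g(9) = mex{0,1} = 2
g(10) = mex{0} = 1
g(11) = mex{1,2} = 0
g(12) = mex{1} = 0
g(13) = mex{0} = 1
So g(13) = 1.

1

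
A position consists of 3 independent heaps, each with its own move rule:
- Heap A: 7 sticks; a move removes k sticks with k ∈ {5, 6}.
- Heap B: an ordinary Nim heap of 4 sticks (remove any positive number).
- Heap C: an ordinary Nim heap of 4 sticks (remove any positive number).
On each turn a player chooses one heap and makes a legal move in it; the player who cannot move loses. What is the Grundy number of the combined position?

Grundy values for heap A (subtraction set {5, 6}):
g(0) = mex{} = 0
g(1) = mex{} = 0
g(2) = mex{} = 0
g(3) = mex{} = 0
g(4) = mex{} = 0
g(5) = mex{0} = 1
g(6) = mex{0} = 1
g(7) = mex{0} = 1
So g(7) = 1.
Heap B is a plain Nim heap of size 4, so its Grundy value is 4.
Heap C is a plain Nim heap of size 4, so its Grundy value is 4.
The value of a disjunctive sum is the nim-sum of the parts.
Combined value = 1 ⊕ 4 ⊕ 4 = 1.

1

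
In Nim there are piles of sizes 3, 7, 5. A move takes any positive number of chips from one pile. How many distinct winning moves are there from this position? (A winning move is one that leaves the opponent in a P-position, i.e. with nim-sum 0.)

In binary:
  011  (3)
  111  (7)
  101  (5)
  ---
  001  (1)
The overall nim-sum is X = 1. A pile of size p has a winning move iff p XOR X < p (reduce it to p XOR X).
  3: 3 XOR 1 = 2 < 3 — winning move (to 2).
  7: 7 XOR 1 = 6 < 7 — winning move (to 6).
  5: 5 XOR 1 = 4 < 5 — winning move (to 4).
That gives 3 winning moves.

3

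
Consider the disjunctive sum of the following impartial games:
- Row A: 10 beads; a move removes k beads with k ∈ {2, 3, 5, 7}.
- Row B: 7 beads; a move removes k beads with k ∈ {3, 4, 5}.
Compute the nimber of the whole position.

For row A, compute g(0), g(1), … with moves {2, 3, 5, 7}:
g(0) = mex{} = 0
g(1) = mex{} = 0
g(2) = mex{0} = 1
g(3) = mex{0} = 1
g(4) = mex{0,1} = 2
g(5) = mex{0,1} = 2
g(6) = mex{0,1,2} = 3
g(7) = mex{0,1,2} = 3
g(8) = mex{0,1,2,3} = 4
g(9) = mex{1,2,3} = 0
g(10) = mex{1,2,3,4} = 0
So g(10) = 0.
Grundy values for row B (subtraction set {3, 4, 5}):
g(0) = mex{} = 0
g(1) = mex{} = 0
g(2) = mex{} = 0
g(3) = mex{0} = 1
g(4) = mex{0} = 1
g(5) = mex{0} = 1
g(6) = mex{0,1} = 2
g(7) = mex{0,1} = 2
So g(7) = 2.
By the Sprague-Grundy theorem, the Grundy value of a sum of independent games is the XOR of the component values.
Combined value = 0 XOR 2 = 2.

2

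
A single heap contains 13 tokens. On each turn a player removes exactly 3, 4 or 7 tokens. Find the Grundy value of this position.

1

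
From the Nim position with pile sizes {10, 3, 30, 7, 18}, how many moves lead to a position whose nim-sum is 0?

5

Nim-sum: 10 ⊕ 3 ⊕ 30 ⊕ 7 ⊕ 18 = 2.
The overall nim-sum is X = 2. A pile of size p has a winning move iff p XOR X < p (reduce it to p XOR X).
  10: 10 XOR 2 = 8 < 10 — winning move (to 8).
  3: 3 XOR 2 = 1 < 3 — winning move (to 1).
  30: 30 XOR 2 = 28 < 30 — winning move (to 28).
  7: 7 XOR 2 = 5 < 7 — winning move (to 5).
  18: 18 XOR 2 = 16 < 18 — winning move (to 16).
That gives 5 winning moves.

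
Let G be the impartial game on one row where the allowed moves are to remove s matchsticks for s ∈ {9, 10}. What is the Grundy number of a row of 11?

1

Compute g(0), g(1), … for moves {9, 10}:
k:     0  1  2  3  4  5  6  7  8  9 10 11
g(k):  0  0  0  0  0  0  0  0  0  1  1  1
So g(11) = 1.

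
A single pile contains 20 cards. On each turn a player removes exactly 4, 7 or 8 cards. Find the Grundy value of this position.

2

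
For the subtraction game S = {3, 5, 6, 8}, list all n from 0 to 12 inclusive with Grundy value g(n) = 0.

0, 1, 2, 11, 12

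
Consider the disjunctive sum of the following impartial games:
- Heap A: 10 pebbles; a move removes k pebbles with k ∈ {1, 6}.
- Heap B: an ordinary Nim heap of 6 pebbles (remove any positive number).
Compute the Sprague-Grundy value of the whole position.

7

Grundy values for heap A (subtraction set {1, 6}):
k:     0  1  2  3  4  5  6  7  8  9 10
g(k):  0  1  0  1  0  1  2  0  1  0  1
So g(10) = 1.
Heap B is a plain Nim heap of size 6, so its Grundy value is 6.
The value of a disjunctive sum is the nim-sum of the parts.
Combined value = 1 XOR 6 = 7.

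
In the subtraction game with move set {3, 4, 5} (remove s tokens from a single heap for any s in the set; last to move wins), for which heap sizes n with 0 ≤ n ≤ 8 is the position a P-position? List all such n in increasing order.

0, 1, 2, 8

Build the Grundy sequence with g(k) = mex{g(k−s) : s ∈ {3, 4, 5}, s ≤ k}:
g(0) = mex{} = 0
g(1) = mex{} = 0
g(2) = mex{} = 0
g(3) = mex{0} = 1
g(4) = mex{0} = 1
g(5) = mex{0} = 1
g(6) = mex{0,1} = 2
g(7) = mex{0,1} = 2
g(8) = mex{1} = 0
The P-positions (g = 0) in 0..8 are 0, 1, 2, 8.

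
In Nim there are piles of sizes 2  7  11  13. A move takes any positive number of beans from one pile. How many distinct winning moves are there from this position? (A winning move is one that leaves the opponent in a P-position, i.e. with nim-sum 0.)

3

Nim-sum: 2 ^ 7 ^ 11 ^ 13 = 3.
The overall nim-sum is X = 3. A pile of size p has a winning move iff p XOR X < p (reduce it to p XOR X).
  2: 2 XOR 3 = 1 < 2 — winning move (to 1).
  7: 7 XOR 3 = 4 < 7 — winning move (to 4).
  11: 11 XOR 3 = 8 < 11 — winning move (to 8).
  13: 13 XOR 3 = 14 ≥ 13 — no move.
That gives 3 winning moves.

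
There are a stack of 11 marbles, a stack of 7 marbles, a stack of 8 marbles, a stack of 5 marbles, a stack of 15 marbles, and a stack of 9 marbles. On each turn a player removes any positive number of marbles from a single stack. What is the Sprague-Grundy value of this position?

Nim-sum: 11 ⊕ 7 ⊕ 8 ⊕ 5 ⊕ 15 ⊕ 9 = 7.

7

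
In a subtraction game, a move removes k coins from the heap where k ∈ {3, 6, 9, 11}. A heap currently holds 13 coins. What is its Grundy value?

Compute g(0), g(1), … for moves {3, 6, 9, 11}:
k:     0  1  2  3  4  5  6  7  8  9 10 11 12 13
g(k):  0  0  0  1  1  1  2  2  2  3  3  3  4  4
So g(13) = 4.

4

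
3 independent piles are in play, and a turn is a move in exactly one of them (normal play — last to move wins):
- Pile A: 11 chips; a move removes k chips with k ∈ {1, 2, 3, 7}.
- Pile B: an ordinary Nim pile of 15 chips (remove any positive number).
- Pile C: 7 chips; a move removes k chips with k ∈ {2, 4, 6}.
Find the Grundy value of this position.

15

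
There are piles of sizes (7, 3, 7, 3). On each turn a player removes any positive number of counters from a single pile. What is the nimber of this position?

0

Nim-sum: 7 ^ 3 ^ 7 ^ 3 = 0.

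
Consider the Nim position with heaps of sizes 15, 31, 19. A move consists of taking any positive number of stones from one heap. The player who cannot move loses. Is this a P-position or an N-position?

Nim-sum: 15 ⊕ 31 ⊕ 19 = 3.
The nim-sum is 3 ≠ 0, so this is an N-position: the player to move can win.

N-position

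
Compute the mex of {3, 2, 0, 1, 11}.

4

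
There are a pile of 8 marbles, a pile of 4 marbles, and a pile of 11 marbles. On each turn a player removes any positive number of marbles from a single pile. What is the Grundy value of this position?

7

Write each in binary and XOR column by column:
  1000  (8)
  0100  (4)
  1011  (11)
  ----
  0111  (7)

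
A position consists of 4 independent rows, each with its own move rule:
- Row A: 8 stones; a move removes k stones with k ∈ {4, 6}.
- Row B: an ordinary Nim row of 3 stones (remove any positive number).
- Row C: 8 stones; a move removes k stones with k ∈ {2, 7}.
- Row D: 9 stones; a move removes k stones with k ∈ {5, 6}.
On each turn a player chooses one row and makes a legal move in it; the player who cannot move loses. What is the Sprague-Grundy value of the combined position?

2

Grundy values for row A (subtraction set {4, 6}):
g(0) = mex{} = 0
g(1) = mex{} = 0
g(2) = mex{} = 0
g(3) = mex{} = 0
g(4) = mex{0} = 1
g(5) = mex{0} = 1
g(6) = mex{0} = 1
g(7) = mex{0} = 1
g(8) = mex{0,1} = 2
So g(8) = 2.
Row B is a plain Nim row of size 3, so its Grundy value is 3.
Build the Grundy sequence for row C with g(k) = mex{g(k−s) : s ∈ {2, 7}, s ≤ k}:
g(0) = mex{} = 0
g(1) = mex{} = 0
g(2) = mex{0} = 1
g(3) = mex{0} = 1
g(4) = mex{1} = 0
g(5) = mex{1} = 0
g(6) = mex{0} = 1
g(7) = mex{0} = 1
g(8) = mex{0,1} = 2
So g(8) = 2.
Grundy values for row D (subtraction set {5, 6}):
k:     0  1  2  3  4  5  6  7  8  9
g(k):  0  0  0  0  0  1  1  1  1  1
So g(9) = 1.
The value of a disjunctive sum is the nim-sum of the parts.
Combined value = 2 XOR 3 XOR 2 XOR 1 = 2.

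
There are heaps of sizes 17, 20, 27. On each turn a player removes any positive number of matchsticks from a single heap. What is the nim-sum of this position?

30

Nim-sum: 17 ^ 20 ^ 27 = 30.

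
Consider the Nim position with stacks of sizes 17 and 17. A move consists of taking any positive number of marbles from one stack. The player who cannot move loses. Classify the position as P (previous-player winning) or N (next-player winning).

P-position

Compute the nim-sum pairwise:
17 ^ 17 = 0
The nim-sum is 0, so this is a P-position: the player to move is in a losing position under optimal play.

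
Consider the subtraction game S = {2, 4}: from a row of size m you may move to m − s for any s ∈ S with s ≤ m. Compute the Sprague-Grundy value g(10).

2

Build the Grundy sequence with g(k) = mex{g(k−s) : s ∈ {2, 4}, s ≤ k}:
g(0) = mex{} = 0
g(1) = mex{} = 0
g(2) = mex{0} = 1
g(3) = mex{0} = 1
g(4) = mex{0,1} = 2
g(5) = mex{0,1} = 2
g(6) = mex{1,2} = 0
g(7) = mex{1,2} = 0
g(8) = mex{0,2} = 1
g(9) = mex{0,2} = 1
g(10) = mex{0,1} = 2
So g(10) = 2.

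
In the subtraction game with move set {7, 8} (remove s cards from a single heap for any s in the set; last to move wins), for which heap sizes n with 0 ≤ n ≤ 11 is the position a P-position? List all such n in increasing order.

0, 1, 2, 3, 4, 5, 6

Compute g(0), g(1), … for moves {7, 8}:
g(0) = mex{} = 0
g(1) = mex{} = 0
g(2) = mex{} = 0
g(3) = mex{} = 0
g(4) = mex{} = 0
g(5) = mex{} = 0
g(6) = mex{} = 0
g(7) = mex{0} = 1
g(8) = mex{0} = 1
g(9) = mex{0} = 1
g(10) = mex{0} = 1
g(11) = mex{0} = 1
The P-positions (g = 0) in 0..11 are 0, 1, 2, 3, 4, 5, 6.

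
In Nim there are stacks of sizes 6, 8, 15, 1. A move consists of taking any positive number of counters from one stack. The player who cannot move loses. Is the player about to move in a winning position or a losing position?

Losing position

In binary:
  0110  (6)
  1000  (8)
  1111  (15)
  0001  (1)
  ----
  0000  (0)
The nim-sum is 0, so this is a P-position: the player to move is in a losing position under optimal play.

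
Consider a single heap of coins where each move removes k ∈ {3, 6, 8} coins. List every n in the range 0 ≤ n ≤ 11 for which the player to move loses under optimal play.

0, 1, 2, 11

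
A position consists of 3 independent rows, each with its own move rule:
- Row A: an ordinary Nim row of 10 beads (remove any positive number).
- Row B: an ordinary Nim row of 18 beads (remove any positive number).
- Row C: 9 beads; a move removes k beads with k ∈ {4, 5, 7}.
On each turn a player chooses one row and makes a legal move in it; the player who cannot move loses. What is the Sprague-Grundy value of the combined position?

26

Row A is a plain Nim row of size 10, so its Grundy value is 10.
Row B is a plain Nim row of size 18, so its Grundy value is 18.
Build the Grundy sequence for row C with g(k) = mex{g(k−s) : s ∈ {4, 5, 7}, s ≤ k}:
g(0) = mex{} = 0
g(1) = mex{} = 0
g(2) = mex{} = 0
g(3) = mex{} = 0
g(4) = mex{0} = 1
g(5) = mex{0} = 1
g(6) = mex{0} = 1
g(7) = mex{0} = 1
g(8) = mex{0,1} = 2
g(9) = mex{0,1} = 2
So g(9) = 2.
By the Sprague-Grundy theorem, the Grundy value of a sum of independent games is the XOR of the component values.
Combined value = 10 ⊕ 18 ⊕ 2 = 26.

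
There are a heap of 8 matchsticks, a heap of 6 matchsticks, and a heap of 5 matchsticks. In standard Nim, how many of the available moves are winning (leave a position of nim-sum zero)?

1

Nim-sum: 8 XOR 6 XOR 5 = 11.
The overall nim-sum is X = 11. A heap of size p has a winning move iff p XOR X < p (reduce it to p XOR X).
  8: 8 XOR 11 = 3 < 8 — winning move (to 3).
  6: 6 XOR 11 = 13 ≥ 6 — no move.
  5: 5 XOR 11 = 14 ≥ 5 — no move.
That gives 1 winning move.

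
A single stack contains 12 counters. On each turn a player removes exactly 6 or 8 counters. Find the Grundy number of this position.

2

Compute g(0), g(1), … for moves {6, 8}:
k:     0  1  2  3  4  5  6  7  8  9 10 11 12
g(k):  0  0  0  0  0  0  1  1  1  1  1  1  2
So g(12) = 2.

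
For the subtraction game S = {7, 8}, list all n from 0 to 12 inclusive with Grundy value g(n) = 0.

Build the Grundy sequence with g(k) = mex{g(k−s) : s ∈ {7, 8}, s ≤ k}:
g(0) = mex{} = 0
g(1) = mex{} = 0
g(2) = mex{} = 0
g(3) = mex{} = 0
g(4) = mex{} = 0
g(5) = mex{} = 0
g(6) = mex{} = 0
g(7) = mex{0} = 1
g(8) = mex{0} = 1
g(9) = mex{0} = 1
g(10) = mex{0} = 1
g(11) = mex{0} = 1
g(12) = mex{0} = 1
The P-positions (g = 0) in 0..12 are 0, 1, 2, 3, 4, 5, 6.

0, 1, 2, 3, 4, 5, 6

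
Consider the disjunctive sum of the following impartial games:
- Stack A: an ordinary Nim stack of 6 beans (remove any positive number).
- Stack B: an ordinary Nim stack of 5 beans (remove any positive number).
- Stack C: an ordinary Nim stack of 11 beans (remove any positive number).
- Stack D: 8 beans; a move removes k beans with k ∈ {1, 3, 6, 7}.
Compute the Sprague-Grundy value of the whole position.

Stack A is a plain Nim stack of size 6, so its Grundy value is 6.
Stack B is a plain Nim stack of size 5, so its Grundy value is 5.
Stack C is a plain Nim stack of size 11, so its Grundy value is 11.
For stack D, compute g(0), g(1), … with moves {1, 3, 6, 7}:
g(0) = mex{} = 0
g(1) = mex{0} = 1
g(2) = mex{1} = 0
g(3) = mex{0} = 1
g(4) = mex{1} = 0
g(5) = mex{0} = 1
g(6) = mex{0,1} = 2
g(7) = mex{0,1,2} = 3
g(8) = mex{0,1,3} = 2
So g(8) = 2.
The value of a disjunctive sum is the nim-sum of the parts.
Combined value = 6 XOR 5 XOR 11 XOR 2 = 10.

10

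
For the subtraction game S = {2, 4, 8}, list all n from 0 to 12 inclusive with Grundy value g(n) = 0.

Compute g(0), g(1), … for moves {2, 4, 8}:
g(0) = mex{} = 0
g(1) = mex{} = 0
g(2) = mex{0} = 1
g(3) = mex{0} = 1
g(4) = mex{0,1} = 2
g(5) = mex{0,1} = 2
g(6) = mex{1,2} = 0
g(7) = mex{1,2} = 0
g(8) = mex{0,2} = 1
g(9) = mex{0,2} = 1
g(10) = mex{0,1} = 2
g(11) = mex{0,1} = 2
g(12) = mex{1,2} = 0
The P-positions (g = 0) in 0..12 are 0, 1, 6, 7, 12.

0, 1, 6, 7, 12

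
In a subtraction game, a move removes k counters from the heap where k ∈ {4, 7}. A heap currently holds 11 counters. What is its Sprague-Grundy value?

Compute g(0), g(1), … for moves {4, 7}:
g(0) = mex{} = 0
g(1) = mex{} = 0
g(2) = mex{} = 0
g(3) = mex{} = 0
g(4) = mex{0} = 1
g(5) = mex{0} = 1
g(6) = mex{0} = 1
g(7) = mex{0} = 1
g(8) = mex{0,1} = 2
g(9) = mex{0,1} = 2
g(10) = mex{0,1} = 2
g(11) = mex{1} = 0
So g(11) = 0.

0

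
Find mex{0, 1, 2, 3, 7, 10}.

The values 0, 1, 2, 3 are all present; 4 is the first non-negative integer missing from the set.

4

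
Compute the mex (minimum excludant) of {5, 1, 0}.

2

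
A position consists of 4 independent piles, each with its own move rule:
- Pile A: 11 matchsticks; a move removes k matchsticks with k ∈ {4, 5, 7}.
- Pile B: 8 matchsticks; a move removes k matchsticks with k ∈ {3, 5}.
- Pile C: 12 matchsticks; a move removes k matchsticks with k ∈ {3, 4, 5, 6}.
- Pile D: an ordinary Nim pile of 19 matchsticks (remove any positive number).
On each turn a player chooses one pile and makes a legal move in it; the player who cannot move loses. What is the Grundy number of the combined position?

18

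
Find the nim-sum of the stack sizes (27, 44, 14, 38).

31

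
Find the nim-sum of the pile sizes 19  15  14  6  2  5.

19

Write each in binary and XOR column by column:
  10011  (19)
  01111  (15)
  01110  (14)
  00110  (6)
  00010  (2)
  00101  (5)
  -----
  10011  (19)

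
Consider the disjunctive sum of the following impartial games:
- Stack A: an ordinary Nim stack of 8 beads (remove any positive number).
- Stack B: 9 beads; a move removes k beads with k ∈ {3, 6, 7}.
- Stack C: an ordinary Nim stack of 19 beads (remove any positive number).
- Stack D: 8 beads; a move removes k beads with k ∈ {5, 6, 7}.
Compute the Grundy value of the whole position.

Stack A is a plain Nim stack of size 8, so its Grundy value is 8.
Build the Grundy sequence for stack B with g(k) = mex{g(k−s) : s ∈ {3, 6, 7}, s ≤ k}:
g(0) = mex{} = 0
g(1) = mex{} = 0
g(2) = mex{} = 0
g(3) = mex{0} = 1
g(4) = mex{0} = 1
g(5) = mex{0} = 1
g(6) = mex{0,1} = 2
g(7) = mex{0,1} = 2
g(8) = mex{0,1} = 2
g(9) = mex{0,1,2} = 3
So g(9) = 3.
Stack C is a plain Nim stack of size 19, so its Grundy value is 19.
Grundy values for stack D (subtraction set {5, 6, 7}):
g(0) = mex{} = 0
g(1) = mex{} = 0
g(2) = mex{} = 0
g(3) = mex{} = 0
g(4) = mex{} = 0
g(5) = mex{0} = 1
g(6) = mex{0} = 1
g(7) = mex{0} = 1
g(8) = mex{0} = 1
So g(8) = 1.
By the Sprague-Grundy theorem, the Grundy value of a sum of independent games is the XOR of the component values.
Combined value = 8 ⊕ 3 ⊕ 19 ⊕ 1 = 25.

25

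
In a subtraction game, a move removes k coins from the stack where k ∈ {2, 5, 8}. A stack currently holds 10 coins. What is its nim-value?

0

Compute g(0), g(1), … for moves {2, 5, 8}:
k:     0  1  2  3  4  5  6  7  8  9 10
g(k):  0  0  1  1  0  2  1  0  2  1  0
So g(10) = 0.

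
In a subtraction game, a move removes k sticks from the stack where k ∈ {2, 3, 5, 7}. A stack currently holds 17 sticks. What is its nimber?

Grundy values for subtraction set {2, 3, 5, 7}:
k:     0  1  2  3  4  5  6  7  8  9 10 11 12 13 14 15 16 17
g(k):  0  0  1  1  2  2  3  3  4  0  0  1  1  2  2  3  3  4
So g(17) = 4.

4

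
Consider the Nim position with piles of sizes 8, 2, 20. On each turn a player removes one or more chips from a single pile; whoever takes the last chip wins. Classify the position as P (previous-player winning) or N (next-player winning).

Compute the nim-sum pairwise:
8 XOR 2 = 10
10 XOR 20 = 30
The nim-sum is 30 ≠ 0, so this is an N-position: the player to move can win.

N-position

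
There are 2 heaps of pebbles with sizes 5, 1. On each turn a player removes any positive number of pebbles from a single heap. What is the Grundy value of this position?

4

Compute the nim-sum pairwise:
5 ⊕ 1 = 4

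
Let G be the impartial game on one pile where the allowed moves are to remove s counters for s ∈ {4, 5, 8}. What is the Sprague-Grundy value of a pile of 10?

Compute g(0), g(1), … for moves {4, 5, 8}:
g(0) = mex{} = 0
g(1) = mex{} = 0
g(2) = mex{} = 0
g(3) = mex{} = 0
g(4) = mex{0} = 1
g(5) = mex{0} = 1
g(6) = mex{0} = 1
g(7) = mex{0} = 1
g(8) = mex{0,1} = 2
g(9) = mex{0,1} = 2
g(10) = mex{0,1} = 2
So g(10) = 2.

2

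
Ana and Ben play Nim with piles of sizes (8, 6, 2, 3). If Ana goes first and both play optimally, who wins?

Ana wins

Nim-sum: 8 ^ 6 ^ 2 ^ 3 = 15.
The nim-sum is 15 ≠ 0, so this is an N-position: the player to move can win; Ana has a winning move.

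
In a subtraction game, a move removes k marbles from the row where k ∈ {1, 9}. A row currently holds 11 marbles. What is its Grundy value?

1

Compute g(0), g(1), … for moves {1, 9}:
k:     0  1  2  3  4  5  6  7  8  9 10 11
g(k):  0  1  0  1  0  1  0  1  0  1  0  1
So g(11) = 1.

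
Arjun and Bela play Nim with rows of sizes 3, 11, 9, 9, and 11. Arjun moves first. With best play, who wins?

Compute the nim-sum pairwise:
3 XOR 11 = 8
8 XOR 9 = 1
1 XOR 9 = 8
8 XOR 11 = 3
The nim-sum is 3 ≠ 0, so this is an N-position: the player to move can win; Arjun has a winning move.

Arjun wins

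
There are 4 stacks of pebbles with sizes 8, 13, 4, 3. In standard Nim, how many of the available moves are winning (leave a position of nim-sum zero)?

1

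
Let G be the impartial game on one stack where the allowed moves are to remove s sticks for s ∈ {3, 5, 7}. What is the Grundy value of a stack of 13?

1

Compute g(0), g(1), … for moves {3, 5, 7}:
k:     0  1  2  3  4  5  6  7  8  9 10 11 12 13
g(k):  0  0  0  1  1  1  2  2  2  3  0  0  0  1
So g(13) = 1.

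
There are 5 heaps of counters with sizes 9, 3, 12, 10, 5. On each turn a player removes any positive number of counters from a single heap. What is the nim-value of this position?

Compute the nim-sum pairwise:
9 XOR 3 = 10
10 XOR 12 = 6
6 XOR 10 = 12
12 XOR 5 = 9

9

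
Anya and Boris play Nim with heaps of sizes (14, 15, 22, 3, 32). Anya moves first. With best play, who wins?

Nim-sum: 14 ⊕ 15 ⊕ 22 ⊕ 3 ⊕ 32 = 52.
The nim-sum is 52 ≠ 0, so this is an N-position: the player to move can win; Anya has a winning move.

Anya wins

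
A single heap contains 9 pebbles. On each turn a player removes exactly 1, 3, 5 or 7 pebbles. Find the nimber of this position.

Grundy values for subtraction set {1, 3, 5, 7}:
k:     0  1  2  3  4  5  6  7  8  9
g(k):  0  1  0  1  0  1  0  1  0  1
So g(9) = 1.

1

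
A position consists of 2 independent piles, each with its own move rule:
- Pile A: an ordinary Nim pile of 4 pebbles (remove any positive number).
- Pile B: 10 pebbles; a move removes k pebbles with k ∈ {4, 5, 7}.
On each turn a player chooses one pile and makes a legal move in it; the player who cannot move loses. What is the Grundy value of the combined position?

Pile A is a plain Nim pile of size 4, so its Grundy value is 4.
For pile B, compute g(0), g(1), … with moves {4, 5, 7}:
k:     0  1  2  3  4  5  6  7  8  9 10
g(k):  0  0  0  0  1  1  1  1  2  2  2
So g(10) = 2.
By the Sprague-Grundy theorem, the Grundy value of a sum of independent games is the XOR of the component values.
Combined value = 4 XOR 2 = 6.

6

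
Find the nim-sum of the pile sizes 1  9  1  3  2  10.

Nim-sum: 1 ^ 9 ^ 1 ^ 3 ^ 2 ^ 10 = 2.

2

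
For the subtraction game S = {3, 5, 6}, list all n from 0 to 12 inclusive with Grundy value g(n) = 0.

0, 1, 2, 9, 10, 11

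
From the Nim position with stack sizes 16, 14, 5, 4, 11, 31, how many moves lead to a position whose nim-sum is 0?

Nim-sum: 16 ^ 14 ^ 5 ^ 4 ^ 11 ^ 31 = 11.
The overall nim-sum is X = 11. A stack of size p has a winning move iff p XOR X < p (reduce it to p XOR X).
  16: 16 XOR 11 = 27 ≥ 16 — no move.
  14: 14 XOR 11 = 5 < 14 — winning move (to 5).
  5: 5 XOR 11 = 14 ≥ 5 — no move.
  4: 4 XOR 11 = 15 ≥ 4 — no move.
  11: 11 XOR 11 = 0 < 11 — winning move (to 0).
  31: 31 XOR 11 = 20 < 31 — winning move (to 20).
That gives 3 winning moves.

3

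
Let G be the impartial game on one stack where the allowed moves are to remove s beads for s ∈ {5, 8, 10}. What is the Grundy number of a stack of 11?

2

Build the Grundy sequence with g(k) = mex{g(k−s) : s ∈ {5, 8, 10}, s ≤ k}:
k:     0  1  2  3  4  5  6  7  8  9 10 11
g(k):  0  0  0  0  0  1  1  1  1  1  2  2
So g(11) = 2.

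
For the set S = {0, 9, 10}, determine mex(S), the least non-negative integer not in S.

1

0 is in the set but 1 is not, so the mex is 1.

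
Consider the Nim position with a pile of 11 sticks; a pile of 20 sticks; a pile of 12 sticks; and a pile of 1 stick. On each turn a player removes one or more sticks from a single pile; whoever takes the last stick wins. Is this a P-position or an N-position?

N-position

Compute the nim-sum pairwise:
11 XOR 20 = 31
31 XOR 12 = 19
19 XOR 1 = 18
The nim-sum is 18 ≠ 0, so this is an N-position: the player to move can win.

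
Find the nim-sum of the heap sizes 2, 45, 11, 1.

37

Nim-sum: 2 XOR 45 XOR 11 XOR 1 = 37.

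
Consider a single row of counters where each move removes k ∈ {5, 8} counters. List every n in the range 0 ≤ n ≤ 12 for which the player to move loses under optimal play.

0, 1, 2, 3, 4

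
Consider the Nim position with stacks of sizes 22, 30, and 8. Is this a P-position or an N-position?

P-position

Nim-sum: 22 ^ 30 ^ 8 = 0.
The nim-sum is 0, so this is a P-position: the player to move is in a losing position under optimal play.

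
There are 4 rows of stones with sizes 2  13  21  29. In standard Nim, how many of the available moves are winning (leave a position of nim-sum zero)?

3

Compute the nim-sum pairwise:
2 ⊕ 13 = 15
15 ⊕ 21 = 26
26 ⊕ 29 = 7
The overall nim-sum is X = 7. A row of size p has a winning move iff p XOR X < p (reduce it to p XOR X).
  2: 2 XOR 7 = 5 ≥ 2 — no move.
  13: 13 XOR 7 = 10 < 13 — winning move (to 10).
  21: 21 XOR 7 = 18 < 21 — winning move (to 18).
  29: 29 XOR 7 = 26 < 29 — winning move (to 26).
That gives 3 winning moves.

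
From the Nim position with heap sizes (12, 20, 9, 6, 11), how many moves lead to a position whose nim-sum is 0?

Nim-sum: 12 XOR 20 XOR 9 XOR 6 XOR 11 = 28.
The overall nim-sum is X = 28. A heap of size p has a winning move iff p XOR X < p (reduce it to p XOR X).
  12: 12 XOR 28 = 16 ≥ 12 — no move.
  20: 20 XOR 28 = 8 < 20 — winning move (to 8).
  9: 9 XOR 28 = 21 ≥ 9 — no move.
  6: 6 XOR 28 = 26 ≥ 6 — no move.
  11: 11 XOR 28 = 23 ≥ 11 — no move.
That gives 1 winning move.

1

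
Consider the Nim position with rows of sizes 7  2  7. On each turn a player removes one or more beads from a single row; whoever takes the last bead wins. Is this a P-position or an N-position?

Nim-sum: 7 ⊕ 2 ⊕ 7 = 2.
The nim-sum is 2 ≠ 0, so this is an N-position: the player to move can win.

N-position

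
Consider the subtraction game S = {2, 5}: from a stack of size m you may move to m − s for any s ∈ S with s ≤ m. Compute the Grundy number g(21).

0

Compute g(0), g(1), … for moves {2, 5}:
k:     0  1  2  3  4  5  6  7  8  9 10 11 12 13 14 15 16 17 18 19 20 21
g(k):  0  0  1  1  0  2  1  0  0  1  1  0  2  1  0  0  1  1  0  2  1  0
So g(21) = 0.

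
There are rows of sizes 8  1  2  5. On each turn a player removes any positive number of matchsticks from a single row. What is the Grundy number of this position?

Write each in binary and XOR column by column:
  1000  (8)
  0001  (1)
  0010  (2)
  0101  (5)
  ----
  1110  (14)

14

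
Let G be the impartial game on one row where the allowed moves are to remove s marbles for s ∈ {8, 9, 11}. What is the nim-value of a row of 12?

1

Compute g(0), g(1), … for moves {8, 9, 11}:
g(0) = mex{} = 0
g(1) = mex{} = 0
g(2) = mex{} = 0
g(3) = mex{} = 0
g(4) = mex{} = 0
g(5) = mex{} = 0
g(6) = mex{} = 0
g(7) = mex{} = 0
g(8) = mex{0} = 1
g(9) = mex{0} = 1
g(10) = mex{0} = 1
g(11) = mex{0} = 1
g(12) = mex{0} = 1
So g(12) = 1.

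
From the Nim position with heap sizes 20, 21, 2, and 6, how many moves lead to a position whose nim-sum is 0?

3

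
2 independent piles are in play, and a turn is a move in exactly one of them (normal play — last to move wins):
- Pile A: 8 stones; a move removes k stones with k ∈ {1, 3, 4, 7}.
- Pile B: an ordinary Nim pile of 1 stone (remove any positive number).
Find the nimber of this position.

Build the Grundy sequence for pile A with g(k) = mex{g(k−s) : s ∈ {1, 3, 4, 7}, s ≤ k}:
k:     0  1  2  3  4  5  6  7  8
g(k):  0  1  0  1  2  3  2  3  0
So g(8) = 0.
Pile B is a plain Nim pile of size 1, so its Grundy value is 1.
By the Sprague-Grundy theorem, the Grundy value of a sum of independent games is the XOR of the component values.
Combined value = 0 XOR 1 = 1.

1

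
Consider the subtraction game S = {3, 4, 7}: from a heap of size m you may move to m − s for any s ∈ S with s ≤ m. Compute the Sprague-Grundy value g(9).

Build the Grundy sequence with g(k) = mex{g(k−s) : s ∈ {3, 4, 7}, s ≤ k}:
g(0) = mex{} = 0
g(1) = mex{} = 0
g(2) = mex{} = 0
g(3) = mex{0} = 1
g(4) = mex{0} = 1
g(5) = mex{0} = 1
g(6) = mex{0,1} = 2
g(7) = mex{0,1} = 2
g(8) = mex{0,1} = 2
g(9) = mex{0,1,2} = 3
So g(9) = 3.

3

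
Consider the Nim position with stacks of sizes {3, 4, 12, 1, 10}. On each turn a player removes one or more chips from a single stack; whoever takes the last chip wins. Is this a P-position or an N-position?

P-position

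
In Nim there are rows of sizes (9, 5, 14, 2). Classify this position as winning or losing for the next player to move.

Losing position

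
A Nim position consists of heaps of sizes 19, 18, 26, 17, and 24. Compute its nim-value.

18

Compute the nim-sum pairwise:
19 ⊕ 18 = 1
1 ⊕ 26 = 27
27 ⊕ 17 = 10
10 ⊕ 24 = 18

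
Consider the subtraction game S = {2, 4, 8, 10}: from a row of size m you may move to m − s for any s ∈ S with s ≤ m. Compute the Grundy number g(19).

Grundy values for subtraction set {2, 4, 8, 10}:
k:     0  1  2  3  4  5  6  7  8  9 10 11 12 13 14 15 16 17 18 19
g(k):  0  0  1  1  2  2  0  0  1  1  2  2  0  0  1  1  2  2  0  0
So g(19) = 0.

0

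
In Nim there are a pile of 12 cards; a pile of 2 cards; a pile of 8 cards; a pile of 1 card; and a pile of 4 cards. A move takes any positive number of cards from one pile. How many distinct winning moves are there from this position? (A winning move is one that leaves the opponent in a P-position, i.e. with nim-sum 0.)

1

Compute the nim-sum pairwise:
12 XOR 2 = 14
14 XOR 8 = 6
6 XOR 1 = 7
7 XOR 4 = 3
The overall nim-sum is X = 3. A pile of size p has a winning move iff p XOR X < p (reduce it to p XOR X).
  12: 12 XOR 3 = 15 ≥ 12 — no move.
  2: 2 XOR 3 = 1 < 2 — winning move (to 1).
  8: 8 XOR 3 = 11 ≥ 8 — no move.
  1: 1 XOR 3 = 2 ≥ 1 — no move.
  4: 4 XOR 3 = 7 ≥ 4 — no move.
That gives 1 winning move.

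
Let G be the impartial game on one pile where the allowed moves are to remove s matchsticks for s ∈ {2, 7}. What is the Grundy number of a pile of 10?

0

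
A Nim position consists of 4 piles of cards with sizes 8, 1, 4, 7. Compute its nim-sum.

Nim-sum: 8 ⊕ 1 ⊕ 4 ⊕ 7 = 10.

10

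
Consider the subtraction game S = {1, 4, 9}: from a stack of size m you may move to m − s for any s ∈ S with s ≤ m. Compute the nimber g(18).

Build the Grundy sequence with g(k) = mex{g(k−s) : s ∈ {1, 4, 9}, s ≤ k}:
k:     0  1  2  3  4  5  6  7  8  9 10 11 12 13 14 15 16 17 18
g(k):  0  1  0  1  2  0  1  0  1  2  0  1  0  1  2  0  1  0  1
So g(18) = 1.

1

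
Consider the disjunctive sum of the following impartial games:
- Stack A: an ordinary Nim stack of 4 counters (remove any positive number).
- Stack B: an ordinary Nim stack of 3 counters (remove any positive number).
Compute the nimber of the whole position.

7

Stack A is a plain Nim stack of size 4, so its Grundy value is 4.
Stack B is a plain Nim stack of size 3, so its Grundy value is 3.
By the Sprague-Grundy theorem, the Grundy value of a sum of independent games is the XOR of the component values.
Combined value = 4 ⊕ 3 = 7.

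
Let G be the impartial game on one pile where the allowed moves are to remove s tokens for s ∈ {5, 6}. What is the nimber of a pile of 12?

Compute g(0), g(1), … for moves {5, 6}:
g(0) = mex{} = 0
g(1) = mex{} = 0
g(2) = mex{} = 0
g(3) = mex{} = 0
g(4) = mex{} = 0
g(5) = mex{0} = 1
g(6) = mex{0} = 1
g(7) = mex{0} = 1
g(8) = mex{0} = 1
g(9) = mex{0} = 1
g(10) = mex{0,1} = 2
g(11) = mex{1} = 0
g(12) = mex{1} = 0
So g(12) = 0.

0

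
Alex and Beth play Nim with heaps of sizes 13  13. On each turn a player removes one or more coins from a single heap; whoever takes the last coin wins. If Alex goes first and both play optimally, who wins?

Beth wins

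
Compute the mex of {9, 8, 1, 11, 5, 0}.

The values 0, 1 are all present; 2 is the first non-negative integer missing from the set.

2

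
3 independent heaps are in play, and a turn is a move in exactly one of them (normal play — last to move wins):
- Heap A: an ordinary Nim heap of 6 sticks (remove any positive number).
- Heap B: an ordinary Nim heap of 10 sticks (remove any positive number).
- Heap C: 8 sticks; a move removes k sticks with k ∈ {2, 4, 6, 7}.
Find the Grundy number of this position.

8

Heap A is a plain Nim heap of size 6, so its Grundy value is 6.
Heap B is a plain Nim heap of size 10, so its Grundy value is 10.
Build the Grundy sequence for heap C with g(k) = mex{g(k−s) : s ∈ {2, 4, 6, 7}, s ≤ k}:
k:     0  1  2  3  4  5  6  7  8
g(k):  0  0  1  1  2  2  3  3  4
So g(8) = 4.
By the Sprague-Grundy theorem, the Grundy value of a sum of independent games is the XOR of the component values.
Combined value = 6 XOR 10 XOR 4 = 8.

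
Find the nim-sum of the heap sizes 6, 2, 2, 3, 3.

6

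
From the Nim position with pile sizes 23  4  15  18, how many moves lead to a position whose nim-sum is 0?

1

Compute the nim-sum pairwise:
23 ⊕ 4 = 19
19 ⊕ 15 = 28
28 ⊕ 18 = 14
The overall nim-sum is X = 14. A pile of size p has a winning move iff p XOR X < p (reduce it to p XOR X).
  23: 23 XOR 14 = 25 ≥ 23 — no move.
  4: 4 XOR 14 = 10 ≥ 4 — no move.
  15: 15 XOR 14 = 1 < 15 — winning move (to 1).
  18: 18 XOR 14 = 28 ≥ 18 — no move.
That gives 1 winning move.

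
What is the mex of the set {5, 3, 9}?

0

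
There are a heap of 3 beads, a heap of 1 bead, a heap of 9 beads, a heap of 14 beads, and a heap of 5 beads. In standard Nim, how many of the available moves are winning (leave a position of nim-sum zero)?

0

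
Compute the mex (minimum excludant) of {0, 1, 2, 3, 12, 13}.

The values 0, 1, 2, 3 are all present; 4 is the first non-negative integer missing from the set.

4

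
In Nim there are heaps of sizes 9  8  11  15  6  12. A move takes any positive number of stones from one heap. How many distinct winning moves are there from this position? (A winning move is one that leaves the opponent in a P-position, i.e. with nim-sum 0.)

Write each in binary and XOR column by column:
  1001  (9)
  1000  (8)
  1011  (11)
  1111  (15)
  0110  (6)
  1100  (12)
  ----
  1111  (15)
The overall nim-sum is X = 15. A heap of size p has a winning move iff p XOR X < p (reduce it to p XOR X).
  9: 9 XOR 15 = 6 < 9 — winning move (to 6).
  8: 8 XOR 15 = 7 < 8 — winning move (to 7).
  11: 11 XOR 15 = 4 < 11 — winning move (to 4).
  15: 15 XOR 15 = 0 < 15 — winning move (to 0).
  6: 6 XOR 15 = 9 ≥ 6 — no move.
  12: 12 XOR 15 = 3 < 12 — winning move (to 3).
That gives 5 winning moves.

5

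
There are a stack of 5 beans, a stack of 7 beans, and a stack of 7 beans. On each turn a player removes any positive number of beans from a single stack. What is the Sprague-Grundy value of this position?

5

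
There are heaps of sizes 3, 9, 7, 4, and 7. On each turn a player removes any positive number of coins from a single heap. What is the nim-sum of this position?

In binary:
  0011  (3)
  1001  (9)
  0111  (7)
  0100  (4)
  0111  (7)
  ----
  1110  (14)

14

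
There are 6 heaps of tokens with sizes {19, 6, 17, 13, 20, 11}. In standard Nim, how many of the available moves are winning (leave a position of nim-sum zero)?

Compute the nim-sum pairwise:
19 ^ 6 = 21
21 ^ 17 = 4
4 ^ 13 = 9
9 ^ 20 = 29
29 ^ 11 = 22
The overall nim-sum is X = 22. A heap of size p has a winning move iff p XOR X < p (reduce it to p XOR X).
  19: 19 XOR 22 = 5 < 19 — winning move (to 5).
  6: 6 XOR 22 = 16 ≥ 6 — no move.
  17: 17 XOR 22 = 7 < 17 — winning move (to 7).
  13: 13 XOR 22 = 27 ≥ 13 — no move.
  20: 20 XOR 22 = 2 < 20 — winning move (to 2).
  11: 11 XOR 22 = 29 ≥ 11 — no move.
That gives 3 winning moves.

3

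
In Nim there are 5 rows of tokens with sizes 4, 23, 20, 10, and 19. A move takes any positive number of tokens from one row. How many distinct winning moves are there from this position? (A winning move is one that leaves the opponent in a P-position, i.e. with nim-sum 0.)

3

Nim-sum: 4 ^ 23 ^ 20 ^ 10 ^ 19 = 30.
The overall nim-sum is X = 30. A row of size p has a winning move iff p XOR X < p (reduce it to p XOR X).
  4: 4 XOR 30 = 26 ≥ 4 — no move.
  23: 23 XOR 30 = 9 < 23 — winning move (to 9).
  20: 20 XOR 30 = 10 < 20 — winning move (to 10).
  10: 10 XOR 30 = 20 ≥ 10 — no move.
  19: 19 XOR 30 = 13 < 19 — winning move (to 13).
That gives 3 winning moves.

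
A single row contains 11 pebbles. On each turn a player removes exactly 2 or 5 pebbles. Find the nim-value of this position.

Compute g(0), g(1), … for moves {2, 5}:
g(0) = mex{} = 0
g(1) = mex{} = 0
g(2) = mex{0} = 1
g(3) = mex{0} = 1
g(4) = mex{1} = 0
g(5) = mex{0,1} = 2
g(6) = mex{0} = 1
g(7) = mex{1,2} = 0
g(8) = mex{1} = 0
g(9) = mex{0} = 1
g(10) = mex{0,2} = 1
g(11) = mex{1} = 0
So g(11) = 0.

0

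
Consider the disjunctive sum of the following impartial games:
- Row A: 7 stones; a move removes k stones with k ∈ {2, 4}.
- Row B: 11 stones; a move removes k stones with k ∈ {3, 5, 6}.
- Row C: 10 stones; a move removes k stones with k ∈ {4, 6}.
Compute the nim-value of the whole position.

Grundy values for row A (subtraction set {2, 4}):
g(0) = mex{} = 0
g(1) = mex{} = 0
g(2) = mex{0} = 1
g(3) = mex{0} = 1
g(4) = mex{0,1} = 2
g(5) = mex{0,1} = 2
g(6) = mex{1,2} = 0
g(7) = mex{1,2} = 0
So g(7) = 0.
Grundy values for row B (subtraction set {3, 5, 6}):
k:     0  1  2  3  4  5  6  7  8  9 10 11
g(k):  0  0  0  1  1  1  2  2  2  0  0  0
So g(11) = 0.
For row C, compute g(0), g(1), … with moves {4, 6}:
k:     0  1  2  3  4  5  6  7  8  9 10
g(k):  0  0  0  0  1  1  1  1  2  2  0
So g(10) = 0.
The value of a disjunctive sum is the nim-sum of the parts.
Combined value = 0 XOR 0 XOR 0 = 0.

0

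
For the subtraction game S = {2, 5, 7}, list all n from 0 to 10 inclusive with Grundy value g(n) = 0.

Grundy values for subtraction set {2, 5, 7}:
g(0) = mex{} = 0
g(1) = mex{} = 0
g(2) = mex{0} = 1
g(3) = mex{0} = 1
g(4) = mex{1} = 0
g(5) = mex{0,1} = 2
g(6) = mex{0} = 1
g(7) = mex{0,1,2} = 3
g(8) = mex{0,1} = 2
g(9) = mex{0,1,3} = 2
g(10) = mex{1,2} = 0
The P-positions (g = 0) in 0..10 are 0, 1, 4, 10.

0, 1, 4, 10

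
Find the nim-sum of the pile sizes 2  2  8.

Write each in binary and XOR column by column:
  0010  (2)
  0010  (2)
  1000  (8)
  ----
  1000  (8)

8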